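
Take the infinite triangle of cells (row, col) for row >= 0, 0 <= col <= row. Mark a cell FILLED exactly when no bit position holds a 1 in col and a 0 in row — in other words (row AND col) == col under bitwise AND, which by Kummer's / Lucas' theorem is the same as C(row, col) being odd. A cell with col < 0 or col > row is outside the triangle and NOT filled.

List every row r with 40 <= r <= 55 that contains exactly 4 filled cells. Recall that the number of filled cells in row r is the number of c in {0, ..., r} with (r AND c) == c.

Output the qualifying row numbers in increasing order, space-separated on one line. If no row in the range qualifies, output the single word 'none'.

Row r has 2^popcount(r) filled cells, so we need popcount(r) = log2(4) = 2.
Scan r = 40..55 and keep those with exactly 2 one-bits:
r=40=101000 popcount=2 -> KEEP
r=41=101001 popcount=3 -> skip
r=42=101010 popcount=3 -> skip
r=43=101011 popcount=4 -> skip
r=44=101100 popcount=3 -> skip
r=45=101101 popcount=4 -> skip
r=46=101110 popcount=4 -> skip
r=47=101111 popcount=5 -> skip
r=48=110000 popcount=2 -> KEEP
r=49=110001 popcount=3 -> skip
r=50=110010 popcount=3 -> skip
r=51=110011 popcount=4 -> skip
r=52=110100 popcount=3 -> skip
r=53=110101 popcount=4 -> skip
r=54=110110 popcount=4 -> skip
r=55=110111 popcount=5 -> skip
Kept rows: 40 48

Answer: 40 48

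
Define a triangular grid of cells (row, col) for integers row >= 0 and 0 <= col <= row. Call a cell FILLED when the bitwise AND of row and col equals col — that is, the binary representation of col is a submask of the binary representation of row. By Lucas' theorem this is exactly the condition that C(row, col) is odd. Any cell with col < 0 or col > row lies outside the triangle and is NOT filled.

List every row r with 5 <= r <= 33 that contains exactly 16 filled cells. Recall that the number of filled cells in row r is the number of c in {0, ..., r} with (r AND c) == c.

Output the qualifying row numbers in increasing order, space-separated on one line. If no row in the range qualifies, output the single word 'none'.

Answer: 15 23 27 29 30

Derivation:
Row r has 2^popcount(r) filled cells, so we need popcount(r) = log2(16) = 4.
Scan r = 5..33 and keep those with exactly 4 one-bits:
r=5=101 popcount=2 -> skip
r=6=110 popcount=2 -> skip
r=7=111 popcount=3 -> skip
r=8=1000 popcount=1 -> skip
r=9=1001 popcount=2 -> skip
r=10=1010 popcount=2 -> skip
r=11=1011 popcount=3 -> skip
r=12=1100 popcount=2 -> skip
r=13=1101 popcount=3 -> skip
r=14=1110 popcount=3 -> skip
r=15=1111 popcount=4 -> KEEP
r=16=10000 popcount=1 -> skip
r=17=10001 popcount=2 -> skip
r=18=10010 popcount=2 -> skip
r=19=10011 popcount=3 -> skip
r=20=10100 popcount=2 -> skip
r=21=10101 popcount=3 -> skip
r=22=10110 popcount=3 -> skip
r=23=10111 popcount=4 -> KEEP
r=24=11000 popcount=2 -> skip
r=25=11001 popcount=3 -> skip
r=26=11010 popcount=3 -> skip
r=27=11011 popcount=4 -> KEEP
r=28=11100 popcount=3 -> skip
r=29=11101 popcount=4 -> KEEP
r=30=11110 popcount=4 -> KEEP
r=31=11111 popcount=5 -> skip
r=32=100000 popcount=1 -> skip
r=33=100001 popcount=2 -> skip
Kept rows: 15 23 27 29 30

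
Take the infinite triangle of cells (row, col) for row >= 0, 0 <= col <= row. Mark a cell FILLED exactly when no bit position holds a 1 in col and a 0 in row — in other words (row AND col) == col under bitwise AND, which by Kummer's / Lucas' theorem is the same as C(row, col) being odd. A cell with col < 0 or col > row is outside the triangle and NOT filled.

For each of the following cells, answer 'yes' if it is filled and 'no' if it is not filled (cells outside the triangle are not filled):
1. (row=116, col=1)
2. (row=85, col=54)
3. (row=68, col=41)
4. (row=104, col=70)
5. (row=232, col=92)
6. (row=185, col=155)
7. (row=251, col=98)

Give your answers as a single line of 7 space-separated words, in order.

(116,1): row=0b1110100, col=0b1, row AND col = 0b0 = 0; 0 != 1 -> empty
(85,54): row=0b1010101, col=0b110110, row AND col = 0b10100 = 20; 20 != 54 -> empty
(68,41): row=0b1000100, col=0b101001, row AND col = 0b0 = 0; 0 != 41 -> empty
(104,70): row=0b1101000, col=0b1000110, row AND col = 0b1000000 = 64; 64 != 70 -> empty
(232,92): row=0b11101000, col=0b1011100, row AND col = 0b1001000 = 72; 72 != 92 -> empty
(185,155): row=0b10111001, col=0b10011011, row AND col = 0b10011001 = 153; 153 != 155 -> empty
(251,98): row=0b11111011, col=0b1100010, row AND col = 0b1100010 = 98; 98 == 98 -> filled

Answer: no no no no no no yes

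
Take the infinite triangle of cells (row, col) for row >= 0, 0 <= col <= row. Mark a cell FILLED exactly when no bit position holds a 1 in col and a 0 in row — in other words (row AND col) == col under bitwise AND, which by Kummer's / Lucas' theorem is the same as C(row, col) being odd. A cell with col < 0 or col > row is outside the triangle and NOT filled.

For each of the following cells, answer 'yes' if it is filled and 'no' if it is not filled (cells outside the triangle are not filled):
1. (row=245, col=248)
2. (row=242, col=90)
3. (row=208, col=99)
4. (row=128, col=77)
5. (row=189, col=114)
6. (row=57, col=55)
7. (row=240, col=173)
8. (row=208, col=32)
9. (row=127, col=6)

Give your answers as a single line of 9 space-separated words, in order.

(245,248): col outside [0, 245] -> not filled
(242,90): row=0b11110010, col=0b1011010, row AND col = 0b1010010 = 82; 82 != 90 -> empty
(208,99): row=0b11010000, col=0b1100011, row AND col = 0b1000000 = 64; 64 != 99 -> empty
(128,77): row=0b10000000, col=0b1001101, row AND col = 0b0 = 0; 0 != 77 -> empty
(189,114): row=0b10111101, col=0b1110010, row AND col = 0b110000 = 48; 48 != 114 -> empty
(57,55): row=0b111001, col=0b110111, row AND col = 0b110001 = 49; 49 != 55 -> empty
(240,173): row=0b11110000, col=0b10101101, row AND col = 0b10100000 = 160; 160 != 173 -> empty
(208,32): row=0b11010000, col=0b100000, row AND col = 0b0 = 0; 0 != 32 -> empty
(127,6): row=0b1111111, col=0b110, row AND col = 0b110 = 6; 6 == 6 -> filled

Answer: no no no no no no no no yes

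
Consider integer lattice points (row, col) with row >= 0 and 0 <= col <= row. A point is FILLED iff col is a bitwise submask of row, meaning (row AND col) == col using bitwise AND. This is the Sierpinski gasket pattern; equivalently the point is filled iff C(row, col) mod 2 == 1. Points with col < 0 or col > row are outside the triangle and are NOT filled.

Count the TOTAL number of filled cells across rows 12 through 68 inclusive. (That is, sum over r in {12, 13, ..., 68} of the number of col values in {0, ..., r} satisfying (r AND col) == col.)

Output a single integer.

Answer: 706

Derivation:
r12=1100 pc2: +4 =4
r13=1101 pc3: +8 =12
r14=1110 pc3: +8 =20
r15=1111 pc4: +16 =36
r16=10000 pc1: +2 =38
r17=10001 pc2: +4 =42
r18=10010 pc2: +4 =46
r19=10011 pc3: +8 =54
r20=10100 pc2: +4 =58
r21=10101 pc3: +8 =66
r22=10110 pc3: +8 =74
r23=10111 pc4: +16 =90
r24=11000 pc2: +4 =94
r25=11001 pc3: +8 =102
r26=11010 pc3: +8 =110
r27=11011 pc4: +16 =126
r28=11100 pc3: +8 =134
r29=11101 pc4: +16 =150
r30=11110 pc4: +16 =166
r31=11111 pc5: +32 =198
r32=100000 pc1: +2 =200
r33=100001 pc2: +4 =204
r34=100010 pc2: +4 =208
r35=100011 pc3: +8 =216
r36=100100 pc2: +4 =220
r37=100101 pc3: +8 =228
r38=100110 pc3: +8 =236
r39=100111 pc4: +16 =252
r40=101000 pc2: +4 =256
r41=101001 pc3: +8 =264
r42=101010 pc3: +8 =272
r43=101011 pc4: +16 =288
r44=101100 pc3: +8 =296
r45=101101 pc4: +16 =312
r46=101110 pc4: +16 =328
r47=101111 pc5: +32 =360
r48=110000 pc2: +4 =364
r49=110001 pc3: +8 =372
r50=110010 pc3: +8 =380
r51=110011 pc4: +16 =396
r52=110100 pc3: +8 =404
r53=110101 pc4: +16 =420
r54=110110 pc4: +16 =436
r55=110111 pc5: +32 =468
r56=111000 pc3: +8 =476
r57=111001 pc4: +16 =492
r58=111010 pc4: +16 =508
r59=111011 pc5: +32 =540
r60=111100 pc4: +16 =556
r61=111101 pc5: +32 =588
r62=111110 pc5: +32 =620
r63=111111 pc6: +64 =684
r64=1000000 pc1: +2 =686
r65=1000001 pc2: +4 =690
r66=1000010 pc2: +4 =694
r67=1000011 pc3: +8 =702
r68=1000100 pc2: +4 =706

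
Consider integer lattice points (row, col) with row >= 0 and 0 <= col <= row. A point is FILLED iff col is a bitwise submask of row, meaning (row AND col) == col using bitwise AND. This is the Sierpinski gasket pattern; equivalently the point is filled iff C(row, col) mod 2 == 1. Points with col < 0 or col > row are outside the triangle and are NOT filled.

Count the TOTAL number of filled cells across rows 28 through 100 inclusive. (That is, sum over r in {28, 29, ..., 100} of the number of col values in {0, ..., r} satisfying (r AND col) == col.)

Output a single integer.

r28=11100 pc3: +8 =8
r29=11101 pc4: +16 =24
r30=11110 pc4: +16 =40
r31=11111 pc5: +32 =72
r32=100000 pc1: +2 =74
r33=100001 pc2: +4 =78
r34=100010 pc2: +4 =82
r35=100011 pc3: +8 =90
r36=100100 pc2: +4 =94
r37=100101 pc3: +8 =102
r38=100110 pc3: +8 =110
r39=100111 pc4: +16 =126
r40=101000 pc2: +4 =130
r41=101001 pc3: +8 =138
r42=101010 pc3: +8 =146
r43=101011 pc4: +16 =162
r44=101100 pc3: +8 =170
r45=101101 pc4: +16 =186
r46=101110 pc4: +16 =202
r47=101111 pc5: +32 =234
r48=110000 pc2: +4 =238
r49=110001 pc3: +8 =246
r50=110010 pc3: +8 =254
r51=110011 pc4: +16 =270
r52=110100 pc3: +8 =278
r53=110101 pc4: +16 =294
r54=110110 pc4: +16 =310
r55=110111 pc5: +32 =342
r56=111000 pc3: +8 =350
r57=111001 pc4: +16 =366
r58=111010 pc4: +16 =382
r59=111011 pc5: +32 =414
r60=111100 pc4: +16 =430
r61=111101 pc5: +32 =462
r62=111110 pc5: +32 =494
r63=111111 pc6: +64 =558
r64=1000000 pc1: +2 =560
r65=1000001 pc2: +4 =564
r66=1000010 pc2: +4 =568
r67=1000011 pc3: +8 =576
r68=1000100 pc2: +4 =580
r69=1000101 pc3: +8 =588
r70=1000110 pc3: +8 =596
r71=1000111 pc4: +16 =612
r72=1001000 pc2: +4 =616
r73=1001001 pc3: +8 =624
r74=1001010 pc3: +8 =632
r75=1001011 pc4: +16 =648
r76=1001100 pc3: +8 =656
r77=1001101 pc4: +16 =672
r78=1001110 pc4: +16 =688
r79=1001111 pc5: +32 =720
r80=1010000 pc2: +4 =724
r81=1010001 pc3: +8 =732
r82=1010010 pc3: +8 =740
r83=1010011 pc4: +16 =756
r84=1010100 pc3: +8 =764
r85=1010101 pc4: +16 =780
r86=1010110 pc4: +16 =796
r87=1010111 pc5: +32 =828
r88=1011000 pc3: +8 =836
r89=1011001 pc4: +16 =852
r90=1011010 pc4: +16 =868
r91=1011011 pc5: +32 =900
r92=1011100 pc4: +16 =916
r93=1011101 pc5: +32 =948
r94=1011110 pc5: +32 =980
r95=1011111 pc6: +64 =1044
r96=1100000 pc2: +4 =1048
r97=1100001 pc3: +8 =1056
r98=1100010 pc3: +8 =1064
r99=1100011 pc4: +16 =1080
r100=1100100 pc3: +8 =1088

Answer: 1088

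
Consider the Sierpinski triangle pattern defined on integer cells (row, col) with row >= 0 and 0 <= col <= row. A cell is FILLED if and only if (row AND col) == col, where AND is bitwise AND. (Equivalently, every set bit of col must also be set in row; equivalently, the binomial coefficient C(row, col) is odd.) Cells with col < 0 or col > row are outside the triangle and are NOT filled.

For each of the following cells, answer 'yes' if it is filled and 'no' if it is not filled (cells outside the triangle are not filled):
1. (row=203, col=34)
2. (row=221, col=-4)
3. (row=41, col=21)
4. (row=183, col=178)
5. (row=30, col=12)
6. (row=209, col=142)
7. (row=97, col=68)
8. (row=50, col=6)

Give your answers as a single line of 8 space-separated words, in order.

(203,34): row=0b11001011, col=0b100010, row AND col = 0b10 = 2; 2 != 34 -> empty
(221,-4): col outside [0, 221] -> not filled
(41,21): row=0b101001, col=0b10101, row AND col = 0b1 = 1; 1 != 21 -> empty
(183,178): row=0b10110111, col=0b10110010, row AND col = 0b10110010 = 178; 178 == 178 -> filled
(30,12): row=0b11110, col=0b1100, row AND col = 0b1100 = 12; 12 == 12 -> filled
(209,142): row=0b11010001, col=0b10001110, row AND col = 0b10000000 = 128; 128 != 142 -> empty
(97,68): row=0b1100001, col=0b1000100, row AND col = 0b1000000 = 64; 64 != 68 -> empty
(50,6): row=0b110010, col=0b110, row AND col = 0b10 = 2; 2 != 6 -> empty

Answer: no no no yes yes no no no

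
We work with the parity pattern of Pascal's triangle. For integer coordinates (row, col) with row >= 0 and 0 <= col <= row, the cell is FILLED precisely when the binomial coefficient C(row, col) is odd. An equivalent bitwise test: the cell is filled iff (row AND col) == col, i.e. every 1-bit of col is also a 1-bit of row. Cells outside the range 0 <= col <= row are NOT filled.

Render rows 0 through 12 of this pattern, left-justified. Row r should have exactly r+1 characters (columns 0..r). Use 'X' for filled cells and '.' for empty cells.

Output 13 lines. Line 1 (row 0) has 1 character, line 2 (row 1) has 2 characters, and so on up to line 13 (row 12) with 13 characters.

Answer: X
XX
X.X
XXXX
X...X
XX..XX
X.X.X.X
XXXXXXXX
X.......X
XX......XX
X.X.....X.X
XXXX....XXXX
X...X...X...X

Derivation:
r0=0: X
r1=1: XX
r2=10: X.X
r3=11: XXXX
r4=100: X...X
r5=101: XX..XX
r6=110: X.X.X.X
r7=111: XXXXXXXX
r8=1000: X.......X
r9=1001: XX......XX
r10=1010: X.X.....X.X
r11=1011: XXXX....XXXX
r12=1100: X...X...X...X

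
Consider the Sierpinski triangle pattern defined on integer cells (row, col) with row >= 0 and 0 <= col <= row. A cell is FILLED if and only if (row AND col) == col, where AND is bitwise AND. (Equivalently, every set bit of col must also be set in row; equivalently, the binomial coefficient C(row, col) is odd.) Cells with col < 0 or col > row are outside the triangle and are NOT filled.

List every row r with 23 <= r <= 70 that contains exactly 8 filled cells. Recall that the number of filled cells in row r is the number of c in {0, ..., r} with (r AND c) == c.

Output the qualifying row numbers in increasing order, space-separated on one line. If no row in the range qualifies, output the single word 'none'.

Answer: 25 26 28 35 37 38 41 42 44 49 50 52 56 67 69 70

Derivation:
Row r has 2^popcount(r) filled cells, so we need popcount(r) = log2(8) = 3.
Scan r = 23..70 and keep those with exactly 3 one-bits:
r=23=10111 popcount=4 -> skip
r=24=11000 popcount=2 -> skip
r=25=11001 popcount=3 -> KEEP
r=26=11010 popcount=3 -> KEEP
r=27=11011 popcount=4 -> skip
r=28=11100 popcount=3 -> KEEP
r=29=11101 popcount=4 -> skip
r=30=11110 popcount=4 -> skip
r=31=11111 popcount=5 -> skip
r=32=100000 popcount=1 -> skip
r=33=100001 popcount=2 -> skip
r=34=100010 popcount=2 -> skip
r=35=100011 popcount=3 -> KEEP
r=36=100100 popcount=2 -> skip
r=37=100101 popcount=3 -> KEEP
r=38=100110 popcount=3 -> KEEP
r=39=100111 popcount=4 -> skip
r=40=101000 popcount=2 -> skip
r=41=101001 popcount=3 -> KEEP
r=42=101010 popcount=3 -> KEEP
r=43=101011 popcount=4 -> skip
r=44=101100 popcount=3 -> KEEP
r=45=101101 popcount=4 -> skip
r=46=101110 popcount=4 -> skip
r=47=101111 popcount=5 -> skip
r=48=110000 popcount=2 -> skip
r=49=110001 popcount=3 -> KEEP
r=50=110010 popcount=3 -> KEEP
r=51=110011 popcount=4 -> skip
r=52=110100 popcount=3 -> KEEP
r=53=110101 popcount=4 -> skip
r=54=110110 popcount=4 -> skip
r=55=110111 popcount=5 -> skip
r=56=111000 popcount=3 -> KEEP
r=57=111001 popcount=4 -> skip
r=58=111010 popcount=4 -> skip
r=59=111011 popcount=5 -> skip
r=60=111100 popcount=4 -> skip
r=61=111101 popcount=5 -> skip
r=62=111110 popcount=5 -> skip
r=63=111111 popcount=6 -> skip
r=64=1000000 popcount=1 -> skip
r=65=1000001 popcount=2 -> skip
r=66=1000010 popcount=2 -> skip
r=67=1000011 popcount=3 -> KEEP
r=68=1000100 popcount=2 -> skip
r=69=1000101 popcount=3 -> KEEP
r=70=1000110 popcount=3 -> KEEP
Kept rows: 25 26 28 35 37 38 41 42 44 49 50 52 56 67 69 70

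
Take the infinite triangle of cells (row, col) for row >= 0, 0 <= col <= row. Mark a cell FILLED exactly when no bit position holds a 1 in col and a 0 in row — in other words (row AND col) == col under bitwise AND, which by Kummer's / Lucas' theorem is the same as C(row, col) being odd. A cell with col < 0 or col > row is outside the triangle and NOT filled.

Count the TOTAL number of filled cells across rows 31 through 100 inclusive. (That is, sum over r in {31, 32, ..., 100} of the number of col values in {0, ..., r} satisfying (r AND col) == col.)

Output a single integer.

r31=11111 pc5: +32 =32
r32=100000 pc1: +2 =34
r33=100001 pc2: +4 =38
r34=100010 pc2: +4 =42
r35=100011 pc3: +8 =50
r36=100100 pc2: +4 =54
r37=100101 pc3: +8 =62
r38=100110 pc3: +8 =70
r39=100111 pc4: +16 =86
r40=101000 pc2: +4 =90
r41=101001 pc3: +8 =98
r42=101010 pc3: +8 =106
r43=101011 pc4: +16 =122
r44=101100 pc3: +8 =130
r45=101101 pc4: +16 =146
r46=101110 pc4: +16 =162
r47=101111 pc5: +32 =194
r48=110000 pc2: +4 =198
r49=110001 pc3: +8 =206
r50=110010 pc3: +8 =214
r51=110011 pc4: +16 =230
r52=110100 pc3: +8 =238
r53=110101 pc4: +16 =254
r54=110110 pc4: +16 =270
r55=110111 pc5: +32 =302
r56=111000 pc3: +8 =310
r57=111001 pc4: +16 =326
r58=111010 pc4: +16 =342
r59=111011 pc5: +32 =374
r60=111100 pc4: +16 =390
r61=111101 pc5: +32 =422
r62=111110 pc5: +32 =454
r63=111111 pc6: +64 =518
r64=1000000 pc1: +2 =520
r65=1000001 pc2: +4 =524
r66=1000010 pc2: +4 =528
r67=1000011 pc3: +8 =536
r68=1000100 pc2: +4 =540
r69=1000101 pc3: +8 =548
r70=1000110 pc3: +8 =556
r71=1000111 pc4: +16 =572
r72=1001000 pc2: +4 =576
r73=1001001 pc3: +8 =584
r74=1001010 pc3: +8 =592
r75=1001011 pc4: +16 =608
r76=1001100 pc3: +8 =616
r77=1001101 pc4: +16 =632
r78=1001110 pc4: +16 =648
r79=1001111 pc5: +32 =680
r80=1010000 pc2: +4 =684
r81=1010001 pc3: +8 =692
r82=1010010 pc3: +8 =700
r83=1010011 pc4: +16 =716
r84=1010100 pc3: +8 =724
r85=1010101 pc4: +16 =740
r86=1010110 pc4: +16 =756
r87=1010111 pc5: +32 =788
r88=1011000 pc3: +8 =796
r89=1011001 pc4: +16 =812
r90=1011010 pc4: +16 =828
r91=1011011 pc5: +32 =860
r92=1011100 pc4: +16 =876
r93=1011101 pc5: +32 =908
r94=1011110 pc5: +32 =940
r95=1011111 pc6: +64 =1004
r96=1100000 pc2: +4 =1008
r97=1100001 pc3: +8 =1016
r98=1100010 pc3: +8 =1024
r99=1100011 pc4: +16 =1040
r100=1100100 pc3: +8 =1048

Answer: 1048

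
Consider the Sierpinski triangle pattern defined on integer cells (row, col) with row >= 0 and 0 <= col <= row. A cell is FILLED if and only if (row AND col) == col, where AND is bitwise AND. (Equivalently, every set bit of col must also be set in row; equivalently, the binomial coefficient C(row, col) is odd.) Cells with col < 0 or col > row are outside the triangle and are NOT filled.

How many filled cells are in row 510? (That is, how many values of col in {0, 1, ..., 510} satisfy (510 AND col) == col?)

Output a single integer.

510 in binary = 111111110
popcount(510) = number of 1-bits in 111111110 = 8
A col c satisfies (510 AND c) == c iff every set bit of c is also set in 510; each of the 8 set bits of 510 can independently be on or off in c.
count = 2^8 = 256

Answer: 256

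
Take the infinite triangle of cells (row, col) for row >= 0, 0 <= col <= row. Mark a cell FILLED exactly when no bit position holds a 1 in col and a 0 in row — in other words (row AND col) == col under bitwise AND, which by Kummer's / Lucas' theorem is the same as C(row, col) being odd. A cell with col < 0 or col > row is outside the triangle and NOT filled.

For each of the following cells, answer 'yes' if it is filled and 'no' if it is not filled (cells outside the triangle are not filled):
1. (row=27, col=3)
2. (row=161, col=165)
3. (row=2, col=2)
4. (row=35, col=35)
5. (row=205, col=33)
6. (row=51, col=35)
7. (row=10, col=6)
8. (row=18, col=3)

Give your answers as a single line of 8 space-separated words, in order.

Answer: yes no yes yes no yes no no

Derivation:
(27,3): row=0b11011, col=0b11, row AND col = 0b11 = 3; 3 == 3 -> filled
(161,165): col outside [0, 161] -> not filled
(2,2): row=0b10, col=0b10, row AND col = 0b10 = 2; 2 == 2 -> filled
(35,35): row=0b100011, col=0b100011, row AND col = 0b100011 = 35; 35 == 35 -> filled
(205,33): row=0b11001101, col=0b100001, row AND col = 0b1 = 1; 1 != 33 -> empty
(51,35): row=0b110011, col=0b100011, row AND col = 0b100011 = 35; 35 == 35 -> filled
(10,6): row=0b1010, col=0b110, row AND col = 0b10 = 2; 2 != 6 -> empty
(18,3): row=0b10010, col=0b11, row AND col = 0b10 = 2; 2 != 3 -> empty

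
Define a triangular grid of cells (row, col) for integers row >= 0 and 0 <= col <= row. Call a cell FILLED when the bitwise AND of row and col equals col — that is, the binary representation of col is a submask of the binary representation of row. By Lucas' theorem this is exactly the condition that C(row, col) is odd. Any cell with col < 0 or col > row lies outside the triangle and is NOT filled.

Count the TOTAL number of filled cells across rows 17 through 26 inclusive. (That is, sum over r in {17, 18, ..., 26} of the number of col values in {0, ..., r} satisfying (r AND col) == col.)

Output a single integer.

Answer: 72

Derivation:
r17=10001 pc2: +4 =4
r18=10010 pc2: +4 =8
r19=10011 pc3: +8 =16
r20=10100 pc2: +4 =20
r21=10101 pc3: +8 =28
r22=10110 pc3: +8 =36
r23=10111 pc4: +16 =52
r24=11000 pc2: +4 =56
r25=11001 pc3: +8 =64
r26=11010 pc3: +8 =72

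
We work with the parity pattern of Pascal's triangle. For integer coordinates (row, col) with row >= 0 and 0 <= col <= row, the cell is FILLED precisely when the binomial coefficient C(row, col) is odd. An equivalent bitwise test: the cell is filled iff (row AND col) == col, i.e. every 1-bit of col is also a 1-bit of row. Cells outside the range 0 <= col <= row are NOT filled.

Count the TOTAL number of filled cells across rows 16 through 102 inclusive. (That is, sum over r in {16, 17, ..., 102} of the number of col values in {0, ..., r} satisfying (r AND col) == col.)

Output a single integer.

Answer: 1210

Derivation:
r16=10000 pc1: +2 =2
r17=10001 pc2: +4 =6
r18=10010 pc2: +4 =10
r19=10011 pc3: +8 =18
r20=10100 pc2: +4 =22
r21=10101 pc3: +8 =30
r22=10110 pc3: +8 =38
r23=10111 pc4: +16 =54
r24=11000 pc2: +4 =58
r25=11001 pc3: +8 =66
r26=11010 pc3: +8 =74
r27=11011 pc4: +16 =90
r28=11100 pc3: +8 =98
r29=11101 pc4: +16 =114
r30=11110 pc4: +16 =130
r31=11111 pc5: +32 =162
r32=100000 pc1: +2 =164
r33=100001 pc2: +4 =168
r34=100010 pc2: +4 =172
r35=100011 pc3: +8 =180
r36=100100 pc2: +4 =184
r37=100101 pc3: +8 =192
r38=100110 pc3: +8 =200
r39=100111 pc4: +16 =216
r40=101000 pc2: +4 =220
r41=101001 pc3: +8 =228
r42=101010 pc3: +8 =236
r43=101011 pc4: +16 =252
r44=101100 pc3: +8 =260
r45=101101 pc4: +16 =276
r46=101110 pc4: +16 =292
r47=101111 pc5: +32 =324
r48=110000 pc2: +4 =328
r49=110001 pc3: +8 =336
r50=110010 pc3: +8 =344
r51=110011 pc4: +16 =360
r52=110100 pc3: +8 =368
r53=110101 pc4: +16 =384
r54=110110 pc4: +16 =400
r55=110111 pc5: +32 =432
r56=111000 pc3: +8 =440
r57=111001 pc4: +16 =456
r58=111010 pc4: +16 =472
r59=111011 pc5: +32 =504
r60=111100 pc4: +16 =520
r61=111101 pc5: +32 =552
r62=111110 pc5: +32 =584
r63=111111 pc6: +64 =648
r64=1000000 pc1: +2 =650
r65=1000001 pc2: +4 =654
r66=1000010 pc2: +4 =658
r67=1000011 pc3: +8 =666
r68=1000100 pc2: +4 =670
r69=1000101 pc3: +8 =678
r70=1000110 pc3: +8 =686
r71=1000111 pc4: +16 =702
r72=1001000 pc2: +4 =706
r73=1001001 pc3: +8 =714
r74=1001010 pc3: +8 =722
r75=1001011 pc4: +16 =738
r76=1001100 pc3: +8 =746
r77=1001101 pc4: +16 =762
r78=1001110 pc4: +16 =778
r79=1001111 pc5: +32 =810
r80=1010000 pc2: +4 =814
r81=1010001 pc3: +8 =822
r82=1010010 pc3: +8 =830
r83=1010011 pc4: +16 =846
r84=1010100 pc3: +8 =854
r85=1010101 pc4: +16 =870
r86=1010110 pc4: +16 =886
r87=1010111 pc5: +32 =918
r88=1011000 pc3: +8 =926
r89=1011001 pc4: +16 =942
r90=1011010 pc4: +16 =958
r91=1011011 pc5: +32 =990
r92=1011100 pc4: +16 =1006
r93=1011101 pc5: +32 =1038
r94=1011110 pc5: +32 =1070
r95=1011111 pc6: +64 =1134
r96=1100000 pc2: +4 =1138
r97=1100001 pc3: +8 =1146
r98=1100010 pc3: +8 =1154
r99=1100011 pc4: +16 =1170
r100=1100100 pc3: +8 =1178
r101=1100101 pc4: +16 =1194
r102=1100110 pc4: +16 =1210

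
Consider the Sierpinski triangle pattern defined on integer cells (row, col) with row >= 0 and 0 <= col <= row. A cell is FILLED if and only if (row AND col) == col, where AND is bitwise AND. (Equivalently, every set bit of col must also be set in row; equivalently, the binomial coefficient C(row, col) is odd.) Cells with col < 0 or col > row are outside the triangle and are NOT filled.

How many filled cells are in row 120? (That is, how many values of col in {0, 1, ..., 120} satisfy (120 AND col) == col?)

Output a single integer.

Answer: 16

Derivation:
120 in binary = 1111000
popcount(120) = number of 1-bits in 1111000 = 4
A col c satisfies (120 AND c) == c iff every set bit of c is also set in 120; each of the 4 set bits of 120 can independently be on or off in c.
count = 2^4 = 16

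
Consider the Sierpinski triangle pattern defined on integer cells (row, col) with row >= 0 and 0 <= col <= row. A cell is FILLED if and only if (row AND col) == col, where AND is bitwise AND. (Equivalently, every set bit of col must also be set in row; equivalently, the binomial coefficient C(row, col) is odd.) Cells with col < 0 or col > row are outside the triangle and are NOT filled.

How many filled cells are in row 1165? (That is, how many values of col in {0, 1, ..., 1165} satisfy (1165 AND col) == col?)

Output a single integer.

1165 in binary = 10010001101
popcount(1165) = number of 1-bits in 10010001101 = 5
A col c satisfies (1165 AND c) == c iff every set bit of c is also set in 1165; each of the 5 set bits of 1165 can independently be on or off in c.
count = 2^5 = 32

Answer: 32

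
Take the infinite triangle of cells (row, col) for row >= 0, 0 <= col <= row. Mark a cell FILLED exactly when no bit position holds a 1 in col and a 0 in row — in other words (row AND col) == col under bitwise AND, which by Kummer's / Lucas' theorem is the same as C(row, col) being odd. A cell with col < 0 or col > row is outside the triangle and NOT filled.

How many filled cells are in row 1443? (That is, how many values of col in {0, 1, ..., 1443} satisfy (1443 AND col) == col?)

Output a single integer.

Answer: 64

Derivation:
1443 in binary = 10110100011
popcount(1443) = number of 1-bits in 10110100011 = 6
A col c satisfies (1443 AND c) == c iff every set bit of c is also set in 1443; each of the 6 set bits of 1443 can independently be on or off in c.
count = 2^6 = 64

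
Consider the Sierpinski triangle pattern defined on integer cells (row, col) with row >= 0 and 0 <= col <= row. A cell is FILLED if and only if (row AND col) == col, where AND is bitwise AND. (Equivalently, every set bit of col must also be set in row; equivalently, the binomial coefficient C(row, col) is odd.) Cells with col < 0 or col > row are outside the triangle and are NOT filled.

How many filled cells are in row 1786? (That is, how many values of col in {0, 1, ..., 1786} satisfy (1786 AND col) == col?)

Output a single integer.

1786 in binary = 11011111010
popcount(1786) = number of 1-bits in 11011111010 = 8
A col c satisfies (1786 AND c) == c iff every set bit of c is also set in 1786; each of the 8 set bits of 1786 can independently be on or off in c.
count = 2^8 = 256

Answer: 256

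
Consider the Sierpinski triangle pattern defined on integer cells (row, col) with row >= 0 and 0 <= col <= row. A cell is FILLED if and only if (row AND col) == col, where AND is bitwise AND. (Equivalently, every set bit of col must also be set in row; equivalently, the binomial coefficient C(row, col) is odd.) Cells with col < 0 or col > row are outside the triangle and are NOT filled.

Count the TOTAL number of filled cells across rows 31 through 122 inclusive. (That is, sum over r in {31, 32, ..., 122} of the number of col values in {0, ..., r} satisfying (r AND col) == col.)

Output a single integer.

Answer: 1624

Derivation:
r31=11111 pc5: +32 =32
r32=100000 pc1: +2 =34
r33=100001 pc2: +4 =38
r34=100010 pc2: +4 =42
r35=100011 pc3: +8 =50
r36=100100 pc2: +4 =54
r37=100101 pc3: +8 =62
r38=100110 pc3: +8 =70
r39=100111 pc4: +16 =86
r40=101000 pc2: +4 =90
r41=101001 pc3: +8 =98
r42=101010 pc3: +8 =106
r43=101011 pc4: +16 =122
r44=101100 pc3: +8 =130
r45=101101 pc4: +16 =146
r46=101110 pc4: +16 =162
r47=101111 pc5: +32 =194
r48=110000 pc2: +4 =198
r49=110001 pc3: +8 =206
r50=110010 pc3: +8 =214
r51=110011 pc4: +16 =230
r52=110100 pc3: +8 =238
r53=110101 pc4: +16 =254
r54=110110 pc4: +16 =270
r55=110111 pc5: +32 =302
r56=111000 pc3: +8 =310
r57=111001 pc4: +16 =326
r58=111010 pc4: +16 =342
r59=111011 pc5: +32 =374
r60=111100 pc4: +16 =390
r61=111101 pc5: +32 =422
r62=111110 pc5: +32 =454
r63=111111 pc6: +64 =518
r64=1000000 pc1: +2 =520
r65=1000001 pc2: +4 =524
r66=1000010 pc2: +4 =528
r67=1000011 pc3: +8 =536
r68=1000100 pc2: +4 =540
r69=1000101 pc3: +8 =548
r70=1000110 pc3: +8 =556
r71=1000111 pc4: +16 =572
r72=1001000 pc2: +4 =576
r73=1001001 pc3: +8 =584
r74=1001010 pc3: +8 =592
r75=1001011 pc4: +16 =608
r76=1001100 pc3: +8 =616
r77=1001101 pc4: +16 =632
r78=1001110 pc4: +16 =648
r79=1001111 pc5: +32 =680
r80=1010000 pc2: +4 =684
r81=1010001 pc3: +8 =692
r82=1010010 pc3: +8 =700
r83=1010011 pc4: +16 =716
r84=1010100 pc3: +8 =724
r85=1010101 pc4: +16 =740
r86=1010110 pc4: +16 =756
r87=1010111 pc5: +32 =788
r88=1011000 pc3: +8 =796
r89=1011001 pc4: +16 =812
r90=1011010 pc4: +16 =828
r91=1011011 pc5: +32 =860
r92=1011100 pc4: +16 =876
r93=1011101 pc5: +32 =908
r94=1011110 pc5: +32 =940
r95=1011111 pc6: +64 =1004
r96=1100000 pc2: +4 =1008
r97=1100001 pc3: +8 =1016
r98=1100010 pc3: +8 =1024
r99=1100011 pc4: +16 =1040
r100=1100100 pc3: +8 =1048
r101=1100101 pc4: +16 =1064
r102=1100110 pc4: +16 =1080
r103=1100111 pc5: +32 =1112
r104=1101000 pc3: +8 =1120
r105=1101001 pc4: +16 =1136
r106=1101010 pc4: +16 =1152
r107=1101011 pc5: +32 =1184
r108=1101100 pc4: +16 =1200
r109=1101101 pc5: +32 =1232
r110=1101110 pc5: +32 =1264
r111=1101111 pc6: +64 =1328
r112=1110000 pc3: +8 =1336
r113=1110001 pc4: +16 =1352
r114=1110010 pc4: +16 =1368
r115=1110011 pc5: +32 =1400
r116=1110100 pc4: +16 =1416
r117=1110101 pc5: +32 =1448
r118=1110110 pc5: +32 =1480
r119=1110111 pc6: +64 =1544
r120=1111000 pc4: +16 =1560
r121=1111001 pc5: +32 =1592
r122=1111010 pc5: +32 =1624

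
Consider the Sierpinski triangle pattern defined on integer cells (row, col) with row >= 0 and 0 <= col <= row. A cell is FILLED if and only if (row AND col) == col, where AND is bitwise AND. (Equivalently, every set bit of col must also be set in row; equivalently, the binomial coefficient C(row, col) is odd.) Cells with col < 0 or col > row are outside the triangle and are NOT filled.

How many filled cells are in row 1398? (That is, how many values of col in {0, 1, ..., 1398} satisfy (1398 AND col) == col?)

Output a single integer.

Answer: 128

Derivation:
1398 in binary = 10101110110
popcount(1398) = number of 1-bits in 10101110110 = 7
A col c satisfies (1398 AND c) == c iff every set bit of c is also set in 1398; each of the 7 set bits of 1398 can independently be on or off in c.
count = 2^7 = 128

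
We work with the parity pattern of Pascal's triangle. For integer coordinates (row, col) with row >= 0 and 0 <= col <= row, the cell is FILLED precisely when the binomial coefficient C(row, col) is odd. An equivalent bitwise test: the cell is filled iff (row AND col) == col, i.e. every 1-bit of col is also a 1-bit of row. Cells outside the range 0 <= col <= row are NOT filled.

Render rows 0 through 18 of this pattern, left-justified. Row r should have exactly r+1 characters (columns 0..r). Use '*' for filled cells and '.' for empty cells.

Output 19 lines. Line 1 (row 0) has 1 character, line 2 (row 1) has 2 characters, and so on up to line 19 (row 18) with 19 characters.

Answer: *
**
*.*
****
*...*
**..**
*.*.*.*
********
*.......*
**......**
*.*.....*.*
****....****
*...*...*...*
**..**..**..**
*.*.*.*.*.*.*.*
****************
*...............*
**..............**
*.*.............*.*

Derivation:
r0=0: *
r1=1: **
r2=10: *.*
r3=11: ****
r4=100: *...*
r5=101: **..**
r6=110: *.*.*.*
r7=111: ********
r8=1000: *.......*
r9=1001: **......**
r10=1010: *.*.....*.*
r11=1011: ****....****
r12=1100: *...*...*...*
r13=1101: **..**..**..**
r14=1110: *.*.*.*.*.*.*.*
r15=1111: ****************
r16=10000: *...............*
r17=10001: **..............**
r18=10010: *.*.............*.*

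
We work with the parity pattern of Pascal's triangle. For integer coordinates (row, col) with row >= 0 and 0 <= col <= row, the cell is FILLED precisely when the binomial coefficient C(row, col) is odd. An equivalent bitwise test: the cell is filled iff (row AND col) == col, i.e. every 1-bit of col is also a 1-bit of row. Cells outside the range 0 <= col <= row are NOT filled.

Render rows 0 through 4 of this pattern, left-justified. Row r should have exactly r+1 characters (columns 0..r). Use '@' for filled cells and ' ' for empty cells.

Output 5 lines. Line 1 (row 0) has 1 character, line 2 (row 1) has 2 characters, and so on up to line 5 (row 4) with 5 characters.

Answer: @
@@
@ @
@@@@
@   @

Derivation:
r0=0: @
r1=1: @@
r2=10: @ @
r3=11: @@@@
r4=100: @   @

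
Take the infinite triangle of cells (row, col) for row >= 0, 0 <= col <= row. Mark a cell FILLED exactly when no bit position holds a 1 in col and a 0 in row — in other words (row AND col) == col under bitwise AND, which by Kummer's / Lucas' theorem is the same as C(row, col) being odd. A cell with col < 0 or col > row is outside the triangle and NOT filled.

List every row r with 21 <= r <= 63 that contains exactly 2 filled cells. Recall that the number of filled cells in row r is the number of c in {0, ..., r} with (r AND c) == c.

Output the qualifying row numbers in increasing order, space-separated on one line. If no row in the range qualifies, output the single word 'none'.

Row r has 2^popcount(r) filled cells, so we need popcount(r) = log2(2) = 1.
Scan r = 21..63 and keep those with exactly 1 one-bits:
r=21=10101 popcount=3 -> skip
r=22=10110 popcount=3 -> skip
r=23=10111 popcount=4 -> skip
r=24=11000 popcount=2 -> skip
r=25=11001 popcount=3 -> skip
r=26=11010 popcount=3 -> skip
r=27=11011 popcount=4 -> skip
r=28=11100 popcount=3 -> skip
r=29=11101 popcount=4 -> skip
r=30=11110 popcount=4 -> skip
r=31=11111 popcount=5 -> skip
r=32=100000 popcount=1 -> KEEP
r=33=100001 popcount=2 -> skip
r=34=100010 popcount=2 -> skip
r=35=100011 popcount=3 -> skip
r=36=100100 popcount=2 -> skip
r=37=100101 popcount=3 -> skip
r=38=100110 popcount=3 -> skip
r=39=100111 popcount=4 -> skip
r=40=101000 popcount=2 -> skip
r=41=101001 popcount=3 -> skip
r=42=101010 popcount=3 -> skip
r=43=101011 popcount=4 -> skip
r=44=101100 popcount=3 -> skip
r=45=101101 popcount=4 -> skip
r=46=101110 popcount=4 -> skip
r=47=101111 popcount=5 -> skip
r=48=110000 popcount=2 -> skip
r=49=110001 popcount=3 -> skip
r=50=110010 popcount=3 -> skip
r=51=110011 popcount=4 -> skip
r=52=110100 popcount=3 -> skip
r=53=110101 popcount=4 -> skip
r=54=110110 popcount=4 -> skip
r=55=110111 popcount=5 -> skip
r=56=111000 popcount=3 -> skip
r=57=111001 popcount=4 -> skip
r=58=111010 popcount=4 -> skip
r=59=111011 popcount=5 -> skip
r=60=111100 popcount=4 -> skip
r=61=111101 popcount=5 -> skip
r=62=111110 popcount=5 -> skip
r=63=111111 popcount=6 -> skip
Kept rows: 32

Answer: 32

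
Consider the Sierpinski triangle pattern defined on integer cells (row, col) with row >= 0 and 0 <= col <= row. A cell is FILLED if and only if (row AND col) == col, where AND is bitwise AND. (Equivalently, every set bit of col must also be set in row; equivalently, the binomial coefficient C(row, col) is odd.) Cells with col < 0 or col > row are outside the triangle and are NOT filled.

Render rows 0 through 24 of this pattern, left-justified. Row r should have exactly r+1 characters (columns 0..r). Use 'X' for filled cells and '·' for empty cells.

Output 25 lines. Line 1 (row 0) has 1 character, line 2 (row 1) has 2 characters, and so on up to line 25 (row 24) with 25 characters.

Answer: X
XX
X·X
XXXX
X···X
XX··XX
X·X·X·X
XXXXXXXX
X·······X
XX······XX
X·X·····X·X
XXXX····XXXX
X···X···X···X
XX··XX··XX··XX
X·X·X·X·X·X·X·X
XXXXXXXXXXXXXXXX
X···············X
XX··············XX
X·X·············X·X
XXXX············XXXX
X···X···········X···X
XX··XX··········XX··XX
X·X·X·X·········X·X·X·X
XXXXXXXX········XXXXXXXX
X·······X·······X·······X

Derivation:
r0=0: X
r1=1: XX
r2=10: X·X
r3=11: XXXX
r4=100: X···X
r5=101: XX··XX
r6=110: X·X·X·X
r7=111: XXXXXXXX
r8=1000: X·······X
r9=1001: XX······XX
r10=1010: X·X·····X·X
r11=1011: XXXX····XXXX
r12=1100: X···X···X···X
r13=1101: XX··XX··XX··XX
r14=1110: X·X·X·X·X·X·X·X
r15=1111: XXXXXXXXXXXXXXXX
r16=10000: X···············X
r17=10001: XX··············XX
r18=10010: X·X·············X·X
r19=10011: XXXX············XXXX
r20=10100: X···X···········X···X
r21=10101: XX··XX··········XX··XX
r22=10110: X·X·X·X·········X·X·X·X
r23=10111: XXXXXXXX········XXXXXXXX
r24=11000: X·······X·······X·······X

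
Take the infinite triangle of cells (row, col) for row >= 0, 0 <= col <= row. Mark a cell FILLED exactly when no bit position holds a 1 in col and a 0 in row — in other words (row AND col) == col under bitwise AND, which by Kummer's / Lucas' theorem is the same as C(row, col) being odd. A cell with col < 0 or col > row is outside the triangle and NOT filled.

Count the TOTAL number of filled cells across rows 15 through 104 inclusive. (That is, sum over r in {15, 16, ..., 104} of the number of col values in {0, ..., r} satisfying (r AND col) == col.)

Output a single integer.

Answer: 1266

Derivation:
r15=1111 pc4: +16 =16
r16=10000 pc1: +2 =18
r17=10001 pc2: +4 =22
r18=10010 pc2: +4 =26
r19=10011 pc3: +8 =34
r20=10100 pc2: +4 =38
r21=10101 pc3: +8 =46
r22=10110 pc3: +8 =54
r23=10111 pc4: +16 =70
r24=11000 pc2: +4 =74
r25=11001 pc3: +8 =82
r26=11010 pc3: +8 =90
r27=11011 pc4: +16 =106
r28=11100 pc3: +8 =114
r29=11101 pc4: +16 =130
r30=11110 pc4: +16 =146
r31=11111 pc5: +32 =178
r32=100000 pc1: +2 =180
r33=100001 pc2: +4 =184
r34=100010 pc2: +4 =188
r35=100011 pc3: +8 =196
r36=100100 pc2: +4 =200
r37=100101 pc3: +8 =208
r38=100110 pc3: +8 =216
r39=100111 pc4: +16 =232
r40=101000 pc2: +4 =236
r41=101001 pc3: +8 =244
r42=101010 pc3: +8 =252
r43=101011 pc4: +16 =268
r44=101100 pc3: +8 =276
r45=101101 pc4: +16 =292
r46=101110 pc4: +16 =308
r47=101111 pc5: +32 =340
r48=110000 pc2: +4 =344
r49=110001 pc3: +8 =352
r50=110010 pc3: +8 =360
r51=110011 pc4: +16 =376
r52=110100 pc3: +8 =384
r53=110101 pc4: +16 =400
r54=110110 pc4: +16 =416
r55=110111 pc5: +32 =448
r56=111000 pc3: +8 =456
r57=111001 pc4: +16 =472
r58=111010 pc4: +16 =488
r59=111011 pc5: +32 =520
r60=111100 pc4: +16 =536
r61=111101 pc5: +32 =568
r62=111110 pc5: +32 =600
r63=111111 pc6: +64 =664
r64=1000000 pc1: +2 =666
r65=1000001 pc2: +4 =670
r66=1000010 pc2: +4 =674
r67=1000011 pc3: +8 =682
r68=1000100 pc2: +4 =686
r69=1000101 pc3: +8 =694
r70=1000110 pc3: +8 =702
r71=1000111 pc4: +16 =718
r72=1001000 pc2: +4 =722
r73=1001001 pc3: +8 =730
r74=1001010 pc3: +8 =738
r75=1001011 pc4: +16 =754
r76=1001100 pc3: +8 =762
r77=1001101 pc4: +16 =778
r78=1001110 pc4: +16 =794
r79=1001111 pc5: +32 =826
r80=1010000 pc2: +4 =830
r81=1010001 pc3: +8 =838
r82=1010010 pc3: +8 =846
r83=1010011 pc4: +16 =862
r84=1010100 pc3: +8 =870
r85=1010101 pc4: +16 =886
r86=1010110 pc4: +16 =902
r87=1010111 pc5: +32 =934
r88=1011000 pc3: +8 =942
r89=1011001 pc4: +16 =958
r90=1011010 pc4: +16 =974
r91=1011011 pc5: +32 =1006
r92=1011100 pc4: +16 =1022
r93=1011101 pc5: +32 =1054
r94=1011110 pc5: +32 =1086
r95=1011111 pc6: +64 =1150
r96=1100000 pc2: +4 =1154
r97=1100001 pc3: +8 =1162
r98=1100010 pc3: +8 =1170
r99=1100011 pc4: +16 =1186
r100=1100100 pc3: +8 =1194
r101=1100101 pc4: +16 =1210
r102=1100110 pc4: +16 =1226
r103=1100111 pc5: +32 =1258
r104=1101000 pc3: +8 =1266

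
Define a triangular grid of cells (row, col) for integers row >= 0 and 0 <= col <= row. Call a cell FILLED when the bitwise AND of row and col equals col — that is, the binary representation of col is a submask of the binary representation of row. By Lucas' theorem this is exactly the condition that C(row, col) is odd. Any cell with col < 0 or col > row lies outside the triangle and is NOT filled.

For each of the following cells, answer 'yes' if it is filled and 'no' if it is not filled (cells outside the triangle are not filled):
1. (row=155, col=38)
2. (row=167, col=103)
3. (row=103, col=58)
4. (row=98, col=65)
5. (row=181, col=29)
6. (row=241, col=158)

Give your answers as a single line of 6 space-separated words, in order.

Answer: no no no no no no

Derivation:
(155,38): row=0b10011011, col=0b100110, row AND col = 0b10 = 2; 2 != 38 -> empty
(167,103): row=0b10100111, col=0b1100111, row AND col = 0b100111 = 39; 39 != 103 -> empty
(103,58): row=0b1100111, col=0b111010, row AND col = 0b100010 = 34; 34 != 58 -> empty
(98,65): row=0b1100010, col=0b1000001, row AND col = 0b1000000 = 64; 64 != 65 -> empty
(181,29): row=0b10110101, col=0b11101, row AND col = 0b10101 = 21; 21 != 29 -> empty
(241,158): row=0b11110001, col=0b10011110, row AND col = 0b10010000 = 144; 144 != 158 -> empty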